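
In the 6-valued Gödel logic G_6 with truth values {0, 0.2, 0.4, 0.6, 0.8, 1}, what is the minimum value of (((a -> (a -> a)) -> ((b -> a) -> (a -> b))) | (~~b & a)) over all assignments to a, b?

The minimum is attained at a = 0.2, b = 0:
  (a -> a): 0.2 ≤ 0.2, so result = 1
  (a -> (a -> a)): 0.2 ≤ 1, so result = 1
  (b -> a): 0 ≤ 0.2, so result = 1
  (a -> b): 0.2 > 0, so result = 0
  ((b -> a) -> (a -> b)): 1 > 0, so result = 0
  ((a -> (a -> a)) -> ((b -> a) -> (a -> b))): 1 > 0, so result = 0
  ~b: Gödel ¬ of 0 = 1 (operand is 0)
  ~~b: Gödel ¬ of 1 = 0 (operand ≠ 0)
  (~~b & a) = min(0, 0.2) = 0
  (((a -> (a -> a)) -> ((b -> a) -> (a -> b))) | (~~b & a)) = max(0, 0) = 0
Checking all 36 assignments confirms none give a value below 0.00.

0.00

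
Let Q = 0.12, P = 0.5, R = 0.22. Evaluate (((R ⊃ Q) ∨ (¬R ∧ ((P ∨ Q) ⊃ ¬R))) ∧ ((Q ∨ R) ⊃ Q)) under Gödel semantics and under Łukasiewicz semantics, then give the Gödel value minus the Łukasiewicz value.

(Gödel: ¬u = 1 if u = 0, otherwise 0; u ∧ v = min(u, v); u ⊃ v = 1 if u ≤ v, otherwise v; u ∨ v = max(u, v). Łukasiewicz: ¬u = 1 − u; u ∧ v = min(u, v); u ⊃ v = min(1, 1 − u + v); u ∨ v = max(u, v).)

Gödel evaluation:
  (R ⊃ Q): 0.22 > 0.12, so result = 0.12
  ¬R: Gödel ¬ of 0.22 = 0 (operand ≠ 0)
  (P ∨ Q) = max(0.5, 0.12) = 0.5
  ¬R: Gödel ¬ of 0.22 = 0 (operand ≠ 0)
  ((P ∨ Q) ⊃ ¬R): 0.5 > 0, so result = 0
  (¬R ∧ ((P ∨ Q) ⊃ ¬R)) = min(0, 0) = 0
  ((R ⊃ Q) ∨ (¬R ∧ ((P ∨ Q) ⊃ ¬R))) = max(0.12, 0) = 0.12
  (Q ∨ R) = max(0.12, 0.22) = 0.22
  ((Q ∨ R) ⊃ Q): 0.22 > 0.12, so result = 0.12
  (((R ⊃ Q) ∨ (¬R ∧ ((P ∨ Q) ⊃ ¬R))) ∧ ((Q ∨ R) ⊃ Q)) = min(0.12, 0.12) = 0.12
  Gödel value = 0.12
Łukasiewicz evaluation:
  (R ⊃ Q): min(1, 1 − 0.22 + 0.12) = 0.9
  ¬R: Łukasiewicz ¬ gives 1 − 0.22 = 0.78
  (P ∨ Q) = max(0.5, 0.12) = 0.5
  ¬R: Łukasiewicz ¬ gives 1 − 0.22 = 0.78
  ((P ∨ Q) ⊃ ¬R): min(1, 1 − 0.5 + 0.78) = 1
  (¬R ∧ ((P ∨ Q) ⊃ ¬R)) = min(0.78, 1) = 0.78
  ((R ⊃ Q) ∨ (¬R ∧ ((P ∨ Q) ⊃ ¬R))) = max(0.9, 0.78) = 0.9
  (Q ∨ R) = max(0.12, 0.22) = 0.22
  ((Q ∨ R) ⊃ Q): min(1, 1 − 0.22 + 0.12) = 0.9
  (((R ⊃ Q) ∨ (¬R ∧ ((P ∨ Q) ⊃ ¬R))) ∧ ((Q ∨ R) ⊃ Q)) = min(0.9, 0.9) = 0.9
  Łukasiewicz value = 0.9
Difference: 0.12 − 0.9 = -0.78

-0.78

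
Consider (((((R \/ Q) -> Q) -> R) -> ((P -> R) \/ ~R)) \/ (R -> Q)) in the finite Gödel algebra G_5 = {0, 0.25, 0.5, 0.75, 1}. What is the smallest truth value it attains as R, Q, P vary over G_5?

The minimum is attained at R = 0.25, Q = 0, P = 0.5:
  (R \/ Q) = max(0.25, 0) = 0.25
  ((R \/ Q) -> Q): 0.25 > 0, so result = 0
  (((R \/ Q) -> Q) -> R): 0 ≤ 0.25, so result = 1
  (P -> R): 0.5 > 0.25, so result = 0.25
  ~R: Gödel ¬ of 0.25 = 0 (operand ≠ 0)
  ((P -> R) \/ ~R) = max(0.25, 0) = 0.25
  ((((R \/ Q) -> Q) -> R) -> ((P -> R) \/ ~R)): 1 > 0.25, so result = 0.25
  (R -> Q): 0.25 > 0, so result = 0
  (((((R \/ Q) -> Q) -> R) -> ((P -> R) \/ ~R)) \/ (R -> Q)) = max(0.25, 0) = 0.25
Checking all 125 assignments confirms none give a value below 0.25.

0.25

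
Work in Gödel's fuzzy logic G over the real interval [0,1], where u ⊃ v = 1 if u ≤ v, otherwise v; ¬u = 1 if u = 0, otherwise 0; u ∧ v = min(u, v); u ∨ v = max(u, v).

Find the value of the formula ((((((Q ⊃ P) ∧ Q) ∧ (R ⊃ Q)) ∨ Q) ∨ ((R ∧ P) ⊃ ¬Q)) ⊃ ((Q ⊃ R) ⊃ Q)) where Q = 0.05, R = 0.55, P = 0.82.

(Q ⊃ P): 0.05 ≤ 0.82, so result = 1
((Q ⊃ P) ∧ Q) = min(1, 0.05) = 0.05
(R ⊃ Q): 0.55 > 0.05, so result = 0.05
(((Q ⊃ P) ∧ Q) ∧ (R ⊃ Q)) = min(0.05, 0.05) = 0.05
((((Q ⊃ P) ∧ Q) ∧ (R ⊃ Q)) ∨ Q) = max(0.05, 0.05) = 0.05
(R ∧ P) = min(0.55, 0.82) = 0.55
¬Q: Gödel ¬ of 0.05 = 0 (operand ≠ 0)
((R ∧ P) ⊃ ¬Q): 0.55 > 0, so result = 0
(((((Q ⊃ P) ∧ Q) ∧ (R ⊃ Q)) ∨ Q) ∨ ((R ∧ P) ⊃ ¬Q)) = max(0.05, 0) = 0.05
(Q ⊃ R): 0.05 ≤ 0.55, so result = 1
((Q ⊃ R) ⊃ Q): 1 > 0.05, so result = 0.05
((((((Q ⊃ P) ∧ Q) ∧ (R ⊃ Q)) ∨ Q) ∨ ((R ∧ P) ⊃ ¬Q)) ⊃ ((Q ⊃ R) ⊃ Q)): 0.05 ≤ 0.05, so result = 1

1.00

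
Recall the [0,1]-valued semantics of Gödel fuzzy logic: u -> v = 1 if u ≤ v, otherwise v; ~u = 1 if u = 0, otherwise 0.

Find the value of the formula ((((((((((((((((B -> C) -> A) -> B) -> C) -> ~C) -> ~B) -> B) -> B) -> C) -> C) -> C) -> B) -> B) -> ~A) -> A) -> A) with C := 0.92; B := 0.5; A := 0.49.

(B -> C): 0.5 ≤ 0.92, so result = 1
((B -> C) -> A): 1 > 0.49, so result = 0.49
(((B -> C) -> A) -> B): 0.49 ≤ 0.5, so result = 1
((((B -> C) -> A) -> B) -> C): 1 > 0.92, so result = 0.92
~C: Gödel ¬ of 0.92 = 0 (operand ≠ 0)
(((((B -> C) -> A) -> B) -> C) -> ~C): 0.92 > 0, so result = 0
~B: Gödel ¬ of 0.5 = 0 (operand ≠ 0)
((((((B -> C) -> A) -> B) -> C) -> ~C) -> ~B): 0 ≤ 0, so result = 1
(((((((B -> C) -> A) -> B) -> C) -> ~C) -> ~B) -> B): 1 > 0.5, so result = 0.5
((((((((B -> C) -> A) -> B) -> C) -> ~C) -> ~B) -> B) -> B): 0.5 ≤ 0.5, so result = 1
(((((((((B -> C) -> A) -> B) -> C) -> ~C) -> ~B) -> B) -> B) -> C): 1 > 0.92, so result = 0.92
((((((((((B -> C) -> A) -> B) -> C) -> ~C) -> ~B) -> B) -> B) -> C) -> C): 0.92 ≤ 0.92, so result = 1
(((((((((((B -> C) -> A) -> B) -> C) -> ~C) -> ~B) -> B) -> B) -> C) -> C) -> C): 1 > 0.92, so result = 0.92
((((((((((((B -> C) -> A) -> B) -> C) -> ~C) -> ~B) -> B) -> B) -> C) -> C) -> C) -> B): 0.92 > 0.5, so result = 0.5
(((((((((((((B -> C) -> A) -> B) -> C) -> ~C) -> ~B) -> B) -> B) -> C) -> C) -> C) -> B) -> B): 0.5 ≤ 0.5, so result = 1
~A: Gödel ¬ of 0.49 = 0 (operand ≠ 0)
((((((((((((((B -> C) -> A) -> B) -> C) -> ~C) -> ~B) -> B) -> B) -> C) -> C) -> C) -> B) -> B) -> ~A): 1 > 0, so result = 0
(((((((((((((((B -> C) -> A) -> B) -> C) -> ~C) -> ~B) -> B) -> B) -> C) -> C) -> C) -> B) -> B) -> ~A) -> A): 0 ≤ 0.49, so result = 1
((((((((((((((((B -> C) -> A) -> B) -> C) -> ~C) -> ~B) -> B) -> B) -> C) -> C) -> C) -> B) -> B) -> ~A) -> A) -> A): 1 > 0.49, so result = 0.49

0.49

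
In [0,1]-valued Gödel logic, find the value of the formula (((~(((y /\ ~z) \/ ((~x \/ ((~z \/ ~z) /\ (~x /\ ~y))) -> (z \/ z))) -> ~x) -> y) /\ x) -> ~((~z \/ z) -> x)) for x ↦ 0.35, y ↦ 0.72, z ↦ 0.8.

0.00

~z: Gödel ¬ of 0.8 = 0 (operand ≠ 0)
(y /\ ~z) = min(0.72, 0) = 0
~x: Gödel ¬ of 0.35 = 0 (operand ≠ 0)
~z: Gödel ¬ of 0.8 = 0 (operand ≠ 0)
~z: Gödel ¬ of 0.8 = 0 (operand ≠ 0)
(~z \/ ~z) = max(0, 0) = 0
~x: Gödel ¬ of 0.35 = 0 (operand ≠ 0)
~y: Gödel ¬ of 0.72 = 0 (operand ≠ 0)
(~x /\ ~y) = min(0, 0) = 0
((~z \/ ~z) /\ (~x /\ ~y)) = min(0, 0) = 0
(~x \/ ((~z \/ ~z) /\ (~x /\ ~y))) = max(0, 0) = 0
(z \/ z) = max(0.8, 0.8) = 0.8
((~x \/ ((~z \/ ~z) /\ (~x /\ ~y))) -> (z \/ z)): 0 ≤ 0.8, so result = 1
((y /\ ~z) \/ ((~x \/ ((~z \/ ~z) /\ (~x /\ ~y))) -> (z \/ z))) = max(0, 1) = 1
~x: Gödel ¬ of 0.35 = 0 (operand ≠ 0)
(((y /\ ~z) \/ ((~x \/ ((~z \/ ~z) /\ (~x /\ ~y))) -> (z \/ z))) -> ~x): 1 > 0, so result = 0
~(((y /\ ~z) \/ ((~x \/ ((~z \/ ~z) /\ (~x /\ ~y))) -> (z \/ z))) -> ~x): Gödel ¬ of 0 = 1 (operand is 0)
(~(((y /\ ~z) \/ ((~x \/ ((~z \/ ~z) /\ (~x /\ ~y))) -> (z \/ z))) -> ~x) -> y): 1 > 0.72, so result = 0.72
((~(((y /\ ~z) \/ ((~x \/ ((~z \/ ~z) /\ (~x /\ ~y))) -> (z \/ z))) -> ~x) -> y) /\ x) = min(0.72, 0.35) = 0.35
~z: Gödel ¬ of 0.8 = 0 (operand ≠ 0)
(~z \/ z) = max(0, 0.8) = 0.8
((~z \/ z) -> x): 0.8 > 0.35, so result = 0.35
~((~z \/ z) -> x): Gödel ¬ of 0.35 = 0 (operand ≠ 0)
(((~(((y /\ ~z) \/ ((~x \/ ((~z \/ ~z) /\ (~x /\ ~y))) -> (z \/ z))) -> ~x) -> y) /\ x) -> ~((~z \/ z) -> x)): 0.35 > 0, so result = 0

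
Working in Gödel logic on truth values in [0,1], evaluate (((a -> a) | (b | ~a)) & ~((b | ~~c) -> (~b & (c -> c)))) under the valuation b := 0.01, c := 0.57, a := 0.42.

(a -> a): 0.42 ≤ 0.42, so result = 1
~a: Gödel ¬ of 0.42 = 0 (operand ≠ 0)
(b | ~a) = max(0.01, 0) = 0.01
((a -> a) | (b | ~a)) = max(1, 0.01) = 1
~c: Gödel ¬ of 0.57 = 0 (operand ≠ 0)
~~c: Gödel ¬ of 0 = 1 (operand is 0)
(b | ~~c) = max(0.01, 1) = 1
~b: Gödel ¬ of 0.01 = 0 (operand ≠ 0)
(c -> c): 0.57 ≤ 0.57, so result = 1
(~b & (c -> c)) = min(0, 1) = 0
((b | ~~c) -> (~b & (c -> c))): 1 > 0, so result = 0
~((b | ~~c) -> (~b & (c -> c))): Gödel ¬ of 0 = 1 (operand is 0)
(((a -> a) | (b | ~a)) & ~((b | ~~c) -> (~b & (c -> c)))) = min(1, 1) = 1

1.00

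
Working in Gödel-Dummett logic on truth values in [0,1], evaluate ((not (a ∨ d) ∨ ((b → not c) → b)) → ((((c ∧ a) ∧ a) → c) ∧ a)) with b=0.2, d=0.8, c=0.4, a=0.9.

0.90

(a ∨ d) = max(0.9, 0.8) = 0.9
not (a ∨ d): Gödel ¬ of 0.9 = 0 (operand ≠ 0)
not c: Gödel ¬ of 0.4 = 0 (operand ≠ 0)
(b → not c): 0.2 > 0, so result = 0
((b → not c) → b): 0 ≤ 0.2, so result = 1
(not (a ∨ d) ∨ ((b → not c) → b)) = max(0, 1) = 1
(c ∧ a) = min(0.4, 0.9) = 0.4
((c ∧ a) ∧ a) = min(0.4, 0.9) = 0.4
(((c ∧ a) ∧ a) → c): 0.4 ≤ 0.4, so result = 1
((((c ∧ a) ∧ a) → c) ∧ a) = min(1, 0.9) = 0.9
((not (a ∨ d) ∨ ((b → not c) → b)) → ((((c ∧ a) ∧ a) → c) ∧ a)): 1 > 0.9, so result = 0.9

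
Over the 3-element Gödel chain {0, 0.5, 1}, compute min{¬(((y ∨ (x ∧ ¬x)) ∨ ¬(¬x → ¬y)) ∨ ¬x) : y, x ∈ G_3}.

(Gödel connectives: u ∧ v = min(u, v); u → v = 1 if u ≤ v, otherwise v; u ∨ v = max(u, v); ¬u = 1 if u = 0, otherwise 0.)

0.00

The minimum is attained at y = 0, x = 0:
  ¬x: Gödel ¬ of 0 = 1 (operand is 0)
  (x ∧ ¬x) = min(0, 1) = 0
  (y ∨ (x ∧ ¬x)) = max(0, 0) = 0
  ¬x: Gödel ¬ of 0 = 1 (operand is 0)
  ¬y: Gödel ¬ of 0 = 1 (operand is 0)
  (¬x → ¬y): 1 ≤ 1, so result = 1
  ¬(¬x → ¬y): Gödel ¬ of 1 = 0 (operand ≠ 0)
  ((y ∨ (x ∧ ¬x)) ∨ ¬(¬x → ¬y)) = max(0, 0) = 0
  ¬x: Gödel ¬ of 0 = 1 (operand is 0)
  (((y ∨ (x ∧ ¬x)) ∨ ¬(¬x → ¬y)) ∨ ¬x) = max(0, 1) = 1
  ¬(((y ∨ (x ∧ ¬x)) ∨ ¬(¬x → ¬y)) ∨ ¬x): Gödel ¬ of 1 = 0 (operand ≠ 0)
Checking all 9 assignments confirms none give a value below 0.00.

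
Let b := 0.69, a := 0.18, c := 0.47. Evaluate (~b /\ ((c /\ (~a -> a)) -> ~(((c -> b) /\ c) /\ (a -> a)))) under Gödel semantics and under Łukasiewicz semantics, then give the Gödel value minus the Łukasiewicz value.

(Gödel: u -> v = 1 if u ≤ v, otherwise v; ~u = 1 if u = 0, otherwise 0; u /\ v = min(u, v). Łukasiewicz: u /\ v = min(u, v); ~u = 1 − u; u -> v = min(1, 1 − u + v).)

-0.31

Gödel evaluation:
  ~b: Gödel ¬ of 0.69 = 0 (operand ≠ 0)
  ~a: Gödel ¬ of 0.18 = 0 (operand ≠ 0)
  (~a -> a): 0 ≤ 0.18, so result = 1
  (c /\ (~a -> a)) = min(0.47, 1) = 0.47
  (c -> b): 0.47 ≤ 0.69, so result = 1
  ((c -> b) /\ c) = min(1, 0.47) = 0.47
  (a -> a): 0.18 ≤ 0.18, so result = 1
  (((c -> b) /\ c) /\ (a -> a)) = min(0.47, 1) = 0.47
  ~(((c -> b) /\ c) /\ (a -> a)): Gödel ¬ of 0.47 = 0 (operand ≠ 0)
  ((c /\ (~a -> a)) -> ~(((c -> b) /\ c) /\ (a -> a))): 0.47 > 0, so result = 0
  (~b /\ ((c /\ (~a -> a)) -> ~(((c -> b) /\ c) /\ (a -> a)))) = min(0, 0) = 0
  Gödel value = 0
Łukasiewicz evaluation:
  ~b: Łukasiewicz ¬ gives 1 − 0.69 = 0.31
  ~a: Łukasiewicz ¬ gives 1 − 0.18 = 0.82
  (~a -> a): min(1, 1 − 0.82 + 0.18) = 0.36
  (c /\ (~a -> a)) = min(0.47, 0.36) = 0.36
  (c -> b): min(1, 1 − 0.47 + 0.69) = 1
  ((c -> b) /\ c) = min(1, 0.47) = 0.47
  (a -> a): min(1, 1 − 0.18 + 0.18) = 1
  (((c -> b) /\ c) /\ (a -> a)) = min(0.47, 1) = 0.47
  ~(((c -> b) /\ c) /\ (a -> a)): Łukasiewicz ¬ gives 1 − 0.47 = 0.53
  ((c /\ (~a -> a)) -> ~(((c -> b) /\ c) /\ (a -> a))): min(1, 1 − 0.36 + 0.53) = 1
  (~b /\ ((c /\ (~a -> a)) -> ~(((c -> b) /\ c) /\ (a -> a)))) = min(0.31, 1) = 0.31
  Łukasiewicz value = 0.31
Difference: 0 − 0.31 = -0.31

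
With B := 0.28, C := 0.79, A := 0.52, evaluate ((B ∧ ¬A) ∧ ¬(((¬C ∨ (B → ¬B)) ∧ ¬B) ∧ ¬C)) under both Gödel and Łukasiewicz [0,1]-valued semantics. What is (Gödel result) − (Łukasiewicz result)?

Gödel evaluation:
  ¬A: Gödel ¬ of 0.52 = 0 (operand ≠ 0)
  (B ∧ ¬A) = min(0.28, 0) = 0
  ¬C: Gödel ¬ of 0.79 = 0 (operand ≠ 0)
  ¬B: Gödel ¬ of 0.28 = 0 (operand ≠ 0)
  (B → ¬B): 0.28 > 0, so result = 0
  (¬C ∨ (B → ¬B)) = max(0, 0) = 0
  ¬B: Gödel ¬ of 0.28 = 0 (operand ≠ 0)
  ((¬C ∨ (B → ¬B)) ∧ ¬B) = min(0, 0) = 0
  ¬C: Gödel ¬ of 0.79 = 0 (operand ≠ 0)
  (((¬C ∨ (B → ¬B)) ∧ ¬B) ∧ ¬C) = min(0, 0) = 0
  ¬(((¬C ∨ (B → ¬B)) ∧ ¬B) ∧ ¬C): Gödel ¬ of 0 = 1 (operand is 0)
  ((B ∧ ¬A) ∧ ¬(((¬C ∨ (B → ¬B)) ∧ ¬B) ∧ ¬C)) = min(0, 1) = 0
  Gödel value = 0
Łukasiewicz evaluation:
  ¬A: Łukasiewicz ¬ gives 1 − 0.52 = 0.48
  (B ∧ ¬A) = min(0.28, 0.48) = 0.28
  ¬C: Łukasiewicz ¬ gives 1 − 0.79 = 0.21
  ¬B: Łukasiewicz ¬ gives 1 − 0.28 = 0.72
  (B → ¬B): min(1, 1 − 0.28 + 0.72) = 1
  (¬C ∨ (B → ¬B)) = max(0.21, 1) = 1
  ¬B: Łukasiewicz ¬ gives 1 − 0.28 = 0.72
  ((¬C ∨ (B → ¬B)) ∧ ¬B) = min(1, 0.72) = 0.72
  ¬C: Łukasiewicz ¬ gives 1 − 0.79 = 0.21
  (((¬C ∨ (B → ¬B)) ∧ ¬B) ∧ ¬C) = min(0.72, 0.21) = 0.21
  ¬(((¬C ∨ (B → ¬B)) ∧ ¬B) ∧ ¬C): Łukasiewicz ¬ gives 1 − 0.21 = 0.79
  ((B ∧ ¬A) ∧ ¬(((¬C ∨ (B → ¬B)) ∧ ¬B) ∧ ¬C)) = min(0.28, 0.79) = 0.28
  Łukasiewicz value = 0.28
Difference: 0 − 0.28 = -0.28

-0.28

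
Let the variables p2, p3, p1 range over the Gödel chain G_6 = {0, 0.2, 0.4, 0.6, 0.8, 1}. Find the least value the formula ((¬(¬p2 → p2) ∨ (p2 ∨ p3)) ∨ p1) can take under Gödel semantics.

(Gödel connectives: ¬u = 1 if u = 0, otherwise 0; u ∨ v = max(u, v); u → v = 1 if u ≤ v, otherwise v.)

The minimum is attained at p2 = 0.2, p3 = 0, p1 = 0:
  ¬p2: Gödel ¬ of 0.2 = 0 (operand ≠ 0)
  (¬p2 → p2): 0 ≤ 0.2, so result = 1
  ¬(¬p2 → p2): Gödel ¬ of 1 = 0 (operand ≠ 0)
  (p2 ∨ p3) = max(0.2, 0) = 0.2
  (¬(¬p2 → p2) ∨ (p2 ∨ p3)) = max(0, 0.2) = 0.2
  ((¬(¬p2 → p2) ∨ (p2 ∨ p3)) ∨ p1) = max(0.2, 0) = 0.2
Checking all 216 assignments confirms none give a value below 0.20.

0.20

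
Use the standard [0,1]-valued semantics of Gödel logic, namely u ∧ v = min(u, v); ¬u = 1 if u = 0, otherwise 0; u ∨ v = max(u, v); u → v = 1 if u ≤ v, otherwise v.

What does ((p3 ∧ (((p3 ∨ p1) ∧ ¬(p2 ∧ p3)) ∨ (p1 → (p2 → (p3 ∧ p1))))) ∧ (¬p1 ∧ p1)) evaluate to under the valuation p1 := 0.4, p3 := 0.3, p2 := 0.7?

(p3 ∨ p1) = max(0.3, 0.4) = 0.4
(p2 ∧ p3) = min(0.7, 0.3) = 0.3
¬(p2 ∧ p3): Gödel ¬ of 0.3 = 0 (operand ≠ 0)
((p3 ∨ p1) ∧ ¬(p2 ∧ p3)) = min(0.4, 0) = 0
(p3 ∧ p1) = min(0.3, 0.4) = 0.3
(p2 → (p3 ∧ p1)): 0.7 > 0.3, so result = 0.3
(p1 → (p2 → (p3 ∧ p1))): 0.4 > 0.3, so result = 0.3
(((p3 ∨ p1) ∧ ¬(p2 ∧ p3)) ∨ (p1 → (p2 → (p3 ∧ p1)))) = max(0, 0.3) = 0.3
(p3 ∧ (((p3 ∨ p1) ∧ ¬(p2 ∧ p3)) ∨ (p1 → (p2 → (p3 ∧ p1))))) = min(0.3, 0.3) = 0.3
¬p1: Gödel ¬ of 0.4 = 0 (operand ≠ 0)
(¬p1 ∧ p1) = min(0, 0.4) = 0
((p3 ∧ (((p3 ∨ p1) ∧ ¬(p2 ∧ p3)) ∨ (p1 → (p2 → (p3 ∧ p1))))) ∧ (¬p1 ∧ p1)) = min(0.3, 0) = 0

0.00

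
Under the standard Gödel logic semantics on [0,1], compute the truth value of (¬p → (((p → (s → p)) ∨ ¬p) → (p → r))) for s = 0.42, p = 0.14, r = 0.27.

¬p: Gödel ¬ of 0.14 = 0 (operand ≠ 0)
(s → p): 0.42 > 0.14, so result = 0.14
(p → (s → p)): 0.14 ≤ 0.14, so result = 1
¬p: Gödel ¬ of 0.14 = 0 (operand ≠ 0)
((p → (s → p)) ∨ ¬p) = max(1, 0) = 1
(p → r): 0.14 ≤ 0.27, so result = 1
(((p → (s → p)) ∨ ¬p) → (p → r)): 1 ≤ 1, so result = 1
(¬p → (((p → (s → p)) ∨ ¬p) → (p → r))): 0 ≤ 1, so result = 1

1.00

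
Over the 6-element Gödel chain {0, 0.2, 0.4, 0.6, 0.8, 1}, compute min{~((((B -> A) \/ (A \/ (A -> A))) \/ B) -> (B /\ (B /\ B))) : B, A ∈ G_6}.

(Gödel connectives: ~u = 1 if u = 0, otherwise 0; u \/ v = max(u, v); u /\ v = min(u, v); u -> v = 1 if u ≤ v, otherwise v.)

The minimum is attained at B = 0.2, A = 0:
  (B -> A): 0.2 > 0, so result = 0
  (A -> A): 0 ≤ 0, so result = 1
  (A \/ (A -> A)) = max(0, 1) = 1
  ((B -> A) \/ (A \/ (A -> A))) = max(0, 1) = 1
  (((B -> A) \/ (A \/ (A -> A))) \/ B) = max(1, 0.2) = 1
  (B /\ B) = min(0.2, 0.2) = 0.2
  (B /\ (B /\ B)) = min(0.2, 0.2) = 0.2
  ((((B -> A) \/ (A \/ (A -> A))) \/ B) -> (B /\ (B /\ B))): 1 > 0.2, so result = 0.2
  ~((((B -> A) \/ (A \/ (A -> A))) \/ B) -> (B /\ (B /\ B))): Gödel ¬ of 0.2 = 0 (operand ≠ 0)
Checking all 36 assignments confirms none give a value below 0.00.

0.00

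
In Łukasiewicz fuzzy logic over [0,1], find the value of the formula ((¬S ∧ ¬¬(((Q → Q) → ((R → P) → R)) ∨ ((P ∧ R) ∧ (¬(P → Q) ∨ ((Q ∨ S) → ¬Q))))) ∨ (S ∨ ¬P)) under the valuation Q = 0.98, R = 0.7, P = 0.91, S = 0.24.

¬S: Łukasiewicz ¬ gives 1 − 0.24 = 0.76
(Q → Q): min(1, 1 − 0.98 + 0.98) = 1
(R → P): min(1, 1 − 0.7 + 0.91) = 1
((R → P) → R): min(1, 1 − 1 + 0.7) = 0.7
((Q → Q) → ((R → P) → R)): min(1, 1 − 1 + 0.7) = 0.7
(P ∧ R) = min(0.91, 0.7) = 0.7
(P → Q): min(1, 1 − 0.91 + 0.98) = 1
¬(P → Q): Łukasiewicz ¬ gives 1 − 1 = 0
(Q ∨ S) = max(0.98, 0.24) = 0.98
¬Q: Łukasiewicz ¬ gives 1 − 0.98 = 0.02
((Q ∨ S) → ¬Q): min(1, 1 − 0.98 + 0.02) = 0.04
(¬(P → Q) ∨ ((Q ∨ S) → ¬Q)) = max(0, 0.04) = 0.04
((P ∧ R) ∧ (¬(P → Q) ∨ ((Q ∨ S) → ¬Q))) = min(0.7, 0.04) = 0.04
(((Q → Q) → ((R → P) → R)) ∨ ((P ∧ R) ∧ (¬(P → Q) ∨ ((Q ∨ S) → ¬Q)))) = max(0.7, 0.04) = 0.7
¬(((Q → Q) → ((R → P) → R)) ∨ ((P ∧ R) ∧ (¬(P → Q) ∨ ((Q ∨ S) → ¬Q)))): Łukasiewicz ¬ gives 1 − 0.7 = 0.3
¬¬(((Q → Q) → ((R → P) → R)) ∨ ((P ∧ R) ∧ (¬(P → Q) ∨ ((Q ∨ S) → ¬Q)))): Łukasiewicz ¬ gives 1 − 0.3 = 0.7
(¬S ∧ ¬¬(((Q → Q) → ((R → P) → R)) ∨ ((P ∧ R) ∧ (¬(P → Q) ∨ ((Q ∨ S) → ¬Q))))) = min(0.76, 0.7) = 0.7
¬P: Łukasiewicz ¬ gives 1 − 0.91 = 0.09
(S ∨ ¬P) = max(0.24, 0.09) = 0.24
((¬S ∧ ¬¬(((Q → Q) → ((R → P) → R)) ∨ ((P ∧ R) ∧ (¬(P → Q) ∨ ((Q ∨ S) → ¬Q))))) ∨ (S ∨ ¬P)) = max(0.7, 0.24) = 0.7

0.70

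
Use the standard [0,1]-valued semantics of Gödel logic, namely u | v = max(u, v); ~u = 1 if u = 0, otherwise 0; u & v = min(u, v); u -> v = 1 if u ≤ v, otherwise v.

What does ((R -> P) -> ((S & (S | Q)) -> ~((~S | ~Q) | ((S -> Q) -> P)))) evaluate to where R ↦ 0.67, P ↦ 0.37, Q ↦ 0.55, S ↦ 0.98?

0.00

(R -> P): 0.67 > 0.37, so result = 0.37
(S | Q) = max(0.98, 0.55) = 0.98
(S & (S | Q)) = min(0.98, 0.98) = 0.98
~S: Gödel ¬ of 0.98 = 0 (operand ≠ 0)
~Q: Gödel ¬ of 0.55 = 0 (operand ≠ 0)
(~S | ~Q) = max(0, 0) = 0
(S -> Q): 0.98 > 0.55, so result = 0.55
((S -> Q) -> P): 0.55 > 0.37, so result = 0.37
((~S | ~Q) | ((S -> Q) -> P)) = max(0, 0.37) = 0.37
~((~S | ~Q) | ((S -> Q) -> P)): Gödel ¬ of 0.37 = 0 (operand ≠ 0)
((S & (S | Q)) -> ~((~S | ~Q) | ((S -> Q) -> P))): 0.98 > 0, so result = 0
((R -> P) -> ((S & (S | Q)) -> ~((~S | ~Q) | ((S -> Q) -> P)))): 0.37 > 0, so result = 0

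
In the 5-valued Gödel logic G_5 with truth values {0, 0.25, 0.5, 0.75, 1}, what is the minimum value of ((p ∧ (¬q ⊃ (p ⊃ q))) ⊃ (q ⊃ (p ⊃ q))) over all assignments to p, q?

Every assignment gives 1. For instance at p = 0, q = 0:
  ¬q: Gödel ¬ of 0 = 1 (operand is 0)
  (p ⊃ q): 0 ≤ 0, so result = 1
  (¬q ⊃ (p ⊃ q)): 1 ≤ 1, so result = 1
  (p ∧ (¬q ⊃ (p ⊃ q))) = min(0, 1) = 0
  (p ⊃ q): 0 ≤ 0, so result = 1
  (q ⊃ (p ⊃ q)): 0 ≤ 1, so result = 1
  ((p ∧ (¬q ⊃ (p ⊃ q))) ⊃ (q ⊃ (p ⊃ q))): 0 ≤ 1, so result = 1
All 25 assignments give value 1 — the formula is a G_5-tautology.

1.00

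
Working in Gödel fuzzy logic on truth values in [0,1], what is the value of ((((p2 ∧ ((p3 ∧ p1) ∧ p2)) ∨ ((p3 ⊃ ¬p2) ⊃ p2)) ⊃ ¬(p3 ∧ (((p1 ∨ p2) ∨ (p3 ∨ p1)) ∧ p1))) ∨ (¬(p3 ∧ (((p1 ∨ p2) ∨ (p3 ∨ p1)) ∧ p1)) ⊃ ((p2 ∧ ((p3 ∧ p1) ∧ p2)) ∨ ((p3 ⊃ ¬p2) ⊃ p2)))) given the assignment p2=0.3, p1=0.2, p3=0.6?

(p3 ∧ p1) = min(0.6, 0.2) = 0.2
((p3 ∧ p1) ∧ p2) = min(0.2, 0.3) = 0.2
(p2 ∧ ((p3 ∧ p1) ∧ p2)) = min(0.3, 0.2) = 0.2
¬p2: Gödel ¬ of 0.3 = 0 (operand ≠ 0)
(p3 ⊃ ¬p2): 0.6 > 0, so result = 0
((p3 ⊃ ¬p2) ⊃ p2): 0 ≤ 0.3, so result = 1
((p2 ∧ ((p3 ∧ p1) ∧ p2)) ∨ ((p3 ⊃ ¬p2) ⊃ p2)) = max(0.2, 1) = 1
(p1 ∨ p2) = max(0.2, 0.3) = 0.3
(p3 ∨ p1) = max(0.6, 0.2) = 0.6
((p1 ∨ p2) ∨ (p3 ∨ p1)) = max(0.3, 0.6) = 0.6
(((p1 ∨ p2) ∨ (p3 ∨ p1)) ∧ p1) = min(0.6, 0.2) = 0.2
(p3 ∧ (((p1 ∨ p2) ∨ (p3 ∨ p1)) ∧ p1)) = min(0.6, 0.2) = 0.2
¬(p3 ∧ (((p1 ∨ p2) ∨ (p3 ∨ p1)) ∧ p1)): Gödel ¬ of 0.2 = 0 (operand ≠ 0)
(((p2 ∧ ((p3 ∧ p1) ∧ p2)) ∨ ((p3 ⊃ ¬p2) ⊃ p2)) ⊃ ¬(p3 ∧ (((p1 ∨ p2) ∨ (p3 ∨ p1)) ∧ p1))): 1 > 0, so result = 0
(p1 ∨ p2) = max(0.2, 0.3) = 0.3
(p3 ∨ p1) = max(0.6, 0.2) = 0.6
((p1 ∨ p2) ∨ (p3 ∨ p1)) = max(0.3, 0.6) = 0.6
(((p1 ∨ p2) ∨ (p3 ∨ p1)) ∧ p1) = min(0.6, 0.2) = 0.2
(p3 ∧ (((p1 ∨ p2) ∨ (p3 ∨ p1)) ∧ p1)) = min(0.6, 0.2) = 0.2
¬(p3 ∧ (((p1 ∨ p2) ∨ (p3 ∨ p1)) ∧ p1)): Gödel ¬ of 0.2 = 0 (operand ≠ 0)
(p3 ∧ p1) = min(0.6, 0.2) = 0.2
((p3 ∧ p1) ∧ p2) = min(0.2, 0.3) = 0.2
(p2 ∧ ((p3 ∧ p1) ∧ p2)) = min(0.3, 0.2) = 0.2
¬p2: Gödel ¬ of 0.3 = 0 (operand ≠ 0)
(p3 ⊃ ¬p2): 0.6 > 0, so result = 0
((p3 ⊃ ¬p2) ⊃ p2): 0 ≤ 0.3, so result = 1
((p2 ∧ ((p3 ∧ p1) ∧ p2)) ∨ ((p3 ⊃ ¬p2) ⊃ p2)) = max(0.2, 1) = 1
(¬(p3 ∧ (((p1 ∨ p2) ∨ (p3 ∨ p1)) ∧ p1)) ⊃ ((p2 ∧ ((p3 ∧ p1) ∧ p2)) ∨ ((p3 ⊃ ¬p2) ⊃ p2))): 0 ≤ 1, so result = 1
((((p2 ∧ ((p3 ∧ p1) ∧ p2)) ∨ ((p3 ⊃ ¬p2) ⊃ p2)) ⊃ ¬(p3 ∧ (((p1 ∨ p2) ∨ (p3 ∨ p1)) ∧ p1))) ∨ (¬(p3 ∧ (((p1 ∨ p2) ∨ (p3 ∨ p1)) ∧ p1)) ⊃ ((p2 ∧ ((p3 ∧ p1) ∧ p2)) ∨ ((p3 ⊃ ¬p2) ⊃ p2)))) = max(0, 1) = 1

1.00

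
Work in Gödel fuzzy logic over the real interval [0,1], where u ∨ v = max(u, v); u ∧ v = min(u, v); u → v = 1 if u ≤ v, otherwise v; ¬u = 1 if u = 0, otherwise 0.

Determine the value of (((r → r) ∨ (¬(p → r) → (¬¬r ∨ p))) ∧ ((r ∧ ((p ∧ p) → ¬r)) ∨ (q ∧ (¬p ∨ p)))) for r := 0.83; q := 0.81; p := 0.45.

0.45

(r → r): 0.83 ≤ 0.83, so result = 1
(p → r): 0.45 ≤ 0.83, so result = 1
¬(p → r): Gödel ¬ of 1 = 0 (operand ≠ 0)
¬r: Gödel ¬ of 0.83 = 0 (operand ≠ 0)
¬¬r: Gödel ¬ of 0 = 1 (operand is 0)
(¬¬r ∨ p) = max(1, 0.45) = 1
(¬(p → r) → (¬¬r ∨ p)): 0 ≤ 1, so result = 1
((r → r) ∨ (¬(p → r) → (¬¬r ∨ p))) = max(1, 1) = 1
(p ∧ p) = min(0.45, 0.45) = 0.45
¬r: Gödel ¬ of 0.83 = 0 (operand ≠ 0)
((p ∧ p) → ¬r): 0.45 > 0, so result = 0
(r ∧ ((p ∧ p) → ¬r)) = min(0.83, 0) = 0
¬p: Gödel ¬ of 0.45 = 0 (operand ≠ 0)
(¬p ∨ p) = max(0, 0.45) = 0.45
(q ∧ (¬p ∨ p)) = min(0.81, 0.45) = 0.45
((r ∧ ((p ∧ p) → ¬r)) ∨ (q ∧ (¬p ∨ p))) = max(0, 0.45) = 0.45
(((r → r) ∨ (¬(p → r) → (¬¬r ∨ p))) ∧ ((r ∧ ((p ∧ p) → ¬r)) ∨ (q ∧ (¬p ∨ p)))) = min(1, 0.45) = 0.45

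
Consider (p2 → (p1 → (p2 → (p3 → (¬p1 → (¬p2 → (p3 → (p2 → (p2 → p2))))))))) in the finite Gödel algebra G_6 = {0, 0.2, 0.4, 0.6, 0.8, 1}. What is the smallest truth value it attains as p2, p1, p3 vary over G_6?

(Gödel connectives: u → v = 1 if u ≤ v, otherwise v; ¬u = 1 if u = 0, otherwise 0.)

1.00

Every assignment gives 1. For instance at p2 = 0, p1 = 0, p3 = 0:
  ¬p1: Gödel ¬ of 0 = 1 (operand is 0)
  ¬p2: Gödel ¬ of 0 = 1 (operand is 0)
  (p2 → p2): 0 ≤ 0, so result = 1
  (p2 → (p2 → p2)): 0 ≤ 1, so result = 1
  (p3 → (p2 → (p2 → p2))): 0 ≤ 1, so result = 1
  (¬p2 → (p3 → (p2 → (p2 → p2)))): 1 ≤ 1, so result = 1
  (¬p1 → (¬p2 → (p3 → (p2 → (p2 → p2))))): 1 ≤ 1, so result = 1
  (p3 → (¬p1 → (¬p2 → (p3 → (p2 → (p2 → p2)))))): 0 ≤ 1, so result = 1
  (p2 → (p3 → (¬p1 → (¬p2 → (p3 → (p2 → (p2 → p2))))))): 0 ≤ 1, so result = 1
  (p1 → (p2 → (p3 → (¬p1 → (¬p2 → (p3 → (p2 → (p2 → p2)))))))): 0 ≤ 1, so result = 1
  (p2 → (p1 → (p2 → (p3 → (¬p1 → (¬p2 → (p3 → (p2 → (p2 → p2))))))))): 0 ≤ 1, so result = 1
All 216 assignments give value 1 — the formula is a G_6-tautology.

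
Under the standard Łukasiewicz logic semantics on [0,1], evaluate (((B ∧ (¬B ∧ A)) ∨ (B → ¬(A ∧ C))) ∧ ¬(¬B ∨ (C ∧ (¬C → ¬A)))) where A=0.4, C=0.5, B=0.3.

0.30

¬B: Łukasiewicz ¬ gives 1 − 0.3 = 0.7
(¬B ∧ A) = min(0.7, 0.4) = 0.4
(B ∧ (¬B ∧ A)) = min(0.3, 0.4) = 0.3
(A ∧ C) = min(0.4, 0.5) = 0.4
¬(A ∧ C): Łukasiewicz ¬ gives 1 − 0.4 = 0.6
(B → ¬(A ∧ C)): min(1, 1 − 0.3 + 0.6) = 1
((B ∧ (¬B ∧ A)) ∨ (B → ¬(A ∧ C))) = max(0.3, 1) = 1
¬B: Łukasiewicz ¬ gives 1 − 0.3 = 0.7
¬C: Łukasiewicz ¬ gives 1 − 0.5 = 0.5
¬A: Łukasiewicz ¬ gives 1 − 0.4 = 0.6
(¬C → ¬A): min(1, 1 − 0.5 + 0.6) = 1
(C ∧ (¬C → ¬A)) = min(0.5, 1) = 0.5
(¬B ∨ (C ∧ (¬C → ¬A))) = max(0.7, 0.5) = 0.7
¬(¬B ∨ (C ∧ (¬C → ¬A))): Łukasiewicz ¬ gives 1 − 0.7 = 0.3
(((B ∧ (¬B ∧ A)) ∨ (B → ¬(A ∧ C))) ∧ ¬(¬B ∨ (C ∧ (¬C → ¬A)))) = min(1, 0.3) = 0.3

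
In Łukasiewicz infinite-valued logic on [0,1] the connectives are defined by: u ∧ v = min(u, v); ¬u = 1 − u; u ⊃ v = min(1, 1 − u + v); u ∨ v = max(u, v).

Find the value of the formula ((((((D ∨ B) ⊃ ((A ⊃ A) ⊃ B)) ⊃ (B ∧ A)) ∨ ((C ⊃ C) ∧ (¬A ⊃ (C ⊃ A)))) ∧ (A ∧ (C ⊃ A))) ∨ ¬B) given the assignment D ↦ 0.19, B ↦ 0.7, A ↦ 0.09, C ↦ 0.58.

0.30

(D ∨ B) = max(0.19, 0.7) = 0.7
(A ⊃ A): min(1, 1 − 0.09 + 0.09) = 1
((A ⊃ A) ⊃ B): min(1, 1 − 1 + 0.7) = 0.7
((D ∨ B) ⊃ ((A ⊃ A) ⊃ B)): min(1, 1 − 0.7 + 0.7) = 1
(B ∧ A) = min(0.7, 0.09) = 0.09
(((D ∨ B) ⊃ ((A ⊃ A) ⊃ B)) ⊃ (B ∧ A)): min(1, 1 − 1 + 0.09) = 0.09
(C ⊃ C): min(1, 1 − 0.58 + 0.58) = 1
¬A: Łukasiewicz ¬ gives 1 − 0.09 = 0.91
(C ⊃ A): min(1, 1 − 0.58 + 0.09) = 0.51
(¬A ⊃ (C ⊃ A)): min(1, 1 − 0.91 + 0.51) = 0.6
((C ⊃ C) ∧ (¬A ⊃ (C ⊃ A))) = min(1, 0.6) = 0.6
((((D ∨ B) ⊃ ((A ⊃ A) ⊃ B)) ⊃ (B ∧ A)) ∨ ((C ⊃ C) ∧ (¬A ⊃ (C ⊃ A)))) = max(0.09, 0.6) = 0.6
(C ⊃ A): min(1, 1 − 0.58 + 0.09) = 0.51
(A ∧ (C ⊃ A)) = min(0.09, 0.51) = 0.09
(((((D ∨ B) ⊃ ((A ⊃ A) ⊃ B)) ⊃ (B ∧ A)) ∨ ((C ⊃ C) ∧ (¬A ⊃ (C ⊃ A)))) ∧ (A ∧ (C ⊃ A))) = min(0.6, 0.09) = 0.09
¬B: Łukasiewicz ¬ gives 1 − 0.7 = 0.3
((((((D ∨ B) ⊃ ((A ⊃ A) ⊃ B)) ⊃ (B ∧ A)) ∨ ((C ⊃ C) ∧ (¬A ⊃ (C ⊃ A)))) ∧ (A ∧ (C ⊃ A))) ∨ ¬B) = max(0.09, 0.3) = 0.3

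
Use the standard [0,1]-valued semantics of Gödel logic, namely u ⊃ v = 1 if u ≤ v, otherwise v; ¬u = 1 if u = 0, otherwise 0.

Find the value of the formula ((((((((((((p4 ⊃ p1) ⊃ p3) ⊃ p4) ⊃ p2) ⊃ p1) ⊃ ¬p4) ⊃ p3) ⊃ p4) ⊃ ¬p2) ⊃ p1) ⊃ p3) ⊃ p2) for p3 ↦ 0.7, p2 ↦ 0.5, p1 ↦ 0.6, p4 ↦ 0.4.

0.50

(p4 ⊃ p1): 0.4 ≤ 0.6, so result = 1
((p4 ⊃ p1) ⊃ p3): 1 > 0.7, so result = 0.7
(((p4 ⊃ p1) ⊃ p3) ⊃ p4): 0.7 > 0.4, so result = 0.4
((((p4 ⊃ p1) ⊃ p3) ⊃ p4) ⊃ p2): 0.4 ≤ 0.5, so result = 1
(((((p4 ⊃ p1) ⊃ p3) ⊃ p4) ⊃ p2) ⊃ p1): 1 > 0.6, so result = 0.6
¬p4: Gödel ¬ of 0.4 = 0 (operand ≠ 0)
((((((p4 ⊃ p1) ⊃ p3) ⊃ p4) ⊃ p2) ⊃ p1) ⊃ ¬p4): 0.6 > 0, so result = 0
(((((((p4 ⊃ p1) ⊃ p3) ⊃ p4) ⊃ p2) ⊃ p1) ⊃ ¬p4) ⊃ p3): 0 ≤ 0.7, so result = 1
((((((((p4 ⊃ p1) ⊃ p3) ⊃ p4) ⊃ p2) ⊃ p1) ⊃ ¬p4) ⊃ p3) ⊃ p4): 1 > 0.4, so result = 0.4
¬p2: Gödel ¬ of 0.5 = 0 (operand ≠ 0)
(((((((((p4 ⊃ p1) ⊃ p3) ⊃ p4) ⊃ p2) ⊃ p1) ⊃ ¬p4) ⊃ p3) ⊃ p4) ⊃ ¬p2): 0.4 > 0, so result = 0
((((((((((p4 ⊃ p1) ⊃ p3) ⊃ p4) ⊃ p2) ⊃ p1) ⊃ ¬p4) ⊃ p3) ⊃ p4) ⊃ ¬p2) ⊃ p1): 0 ≤ 0.6, so result = 1
(((((((((((p4 ⊃ p1) ⊃ p3) ⊃ p4) ⊃ p2) ⊃ p1) ⊃ ¬p4) ⊃ p3) ⊃ p4) ⊃ ¬p2) ⊃ p1) ⊃ p3): 1 > 0.7, so result = 0.7
((((((((((((p4 ⊃ p1) ⊃ p3) ⊃ p4) ⊃ p2) ⊃ p1) ⊃ ¬p4) ⊃ p3) ⊃ p4) ⊃ ¬p2) ⊃ p1) ⊃ p3) ⊃ p2): 0.7 > 0.5, so result = 0.5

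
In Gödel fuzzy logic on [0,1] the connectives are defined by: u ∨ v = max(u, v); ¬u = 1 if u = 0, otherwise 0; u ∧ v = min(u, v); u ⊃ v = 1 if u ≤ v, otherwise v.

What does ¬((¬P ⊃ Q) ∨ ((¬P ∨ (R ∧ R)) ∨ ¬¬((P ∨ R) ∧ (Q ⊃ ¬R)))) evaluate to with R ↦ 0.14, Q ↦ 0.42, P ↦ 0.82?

0.00

¬P: Gödel ¬ of 0.82 = 0 (operand ≠ 0)
(¬P ⊃ Q): 0 ≤ 0.42, so result = 1
¬P: Gödel ¬ of 0.82 = 0 (operand ≠ 0)
(R ∧ R) = min(0.14, 0.14) = 0.14
(¬P ∨ (R ∧ R)) = max(0, 0.14) = 0.14
(P ∨ R) = max(0.82, 0.14) = 0.82
¬R: Gödel ¬ of 0.14 = 0 (operand ≠ 0)
(Q ⊃ ¬R): 0.42 > 0, so result = 0
((P ∨ R) ∧ (Q ⊃ ¬R)) = min(0.82, 0) = 0
¬((P ∨ R) ∧ (Q ⊃ ¬R)): Gödel ¬ of 0 = 1 (operand is 0)
¬¬((P ∨ R) ∧ (Q ⊃ ¬R)): Gödel ¬ of 1 = 0 (operand ≠ 0)
((¬P ∨ (R ∧ R)) ∨ ¬¬((P ∨ R) ∧ (Q ⊃ ¬R))) = max(0.14, 0) = 0.14
((¬P ⊃ Q) ∨ ((¬P ∨ (R ∧ R)) ∨ ¬¬((P ∨ R) ∧ (Q ⊃ ¬R)))) = max(1, 0.14) = 1
¬((¬P ⊃ Q) ∨ ((¬P ∨ (R ∧ R)) ∨ ¬¬((P ∨ R) ∧ (Q ⊃ ¬R)))): Gödel ¬ of 1 = 0 (operand ≠ 0)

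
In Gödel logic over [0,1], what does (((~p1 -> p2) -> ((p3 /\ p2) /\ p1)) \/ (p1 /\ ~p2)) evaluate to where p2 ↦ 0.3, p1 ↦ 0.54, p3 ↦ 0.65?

0.30

~p1: Gödel ¬ of 0.54 = 0 (operand ≠ 0)
(~p1 -> p2): 0 ≤ 0.3, so result = 1
(p3 /\ p2) = min(0.65, 0.3) = 0.3
((p3 /\ p2) /\ p1) = min(0.3, 0.54) = 0.3
((~p1 -> p2) -> ((p3 /\ p2) /\ p1)): 1 > 0.3, so result = 0.3
~p2: Gödel ¬ of 0.3 = 0 (operand ≠ 0)
(p1 /\ ~p2) = min(0.54, 0) = 0
(((~p1 -> p2) -> ((p3 /\ p2) /\ p1)) \/ (p1 /\ ~p2)) = max(0.3, 0) = 0.3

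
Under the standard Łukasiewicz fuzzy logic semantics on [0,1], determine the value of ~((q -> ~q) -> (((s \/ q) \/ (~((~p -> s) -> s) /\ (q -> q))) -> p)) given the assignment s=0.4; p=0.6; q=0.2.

0.00

~q: Łukasiewicz ¬ gives 1 − 0.2 = 0.8
(q -> ~q): min(1, 1 − 0.2 + 0.8) = 1
(s \/ q) = max(0.4, 0.2) = 0.4
~p: Łukasiewicz ¬ gives 1 − 0.6 = 0.4
(~p -> s): min(1, 1 − 0.4 + 0.4) = 1
((~p -> s) -> s): min(1, 1 − 1 + 0.4) = 0.4
~((~p -> s) -> s): Łukasiewicz ¬ gives 1 − 0.4 = 0.6
(q -> q): min(1, 1 − 0.2 + 0.2) = 1
(~((~p -> s) -> s) /\ (q -> q)) = min(0.6, 1) = 0.6
((s \/ q) \/ (~((~p -> s) -> s) /\ (q -> q))) = max(0.4, 0.6) = 0.6
(((s \/ q) \/ (~((~p -> s) -> s) /\ (q -> q))) -> p): min(1, 1 − 0.6 + 0.6) = 1
((q -> ~q) -> (((s \/ q) \/ (~((~p -> s) -> s) /\ (q -> q))) -> p)): min(1, 1 − 1 + 1) = 1
~((q -> ~q) -> (((s \/ q) \/ (~((~p -> s) -> s) /\ (q -> q))) -> p)): Łukasiewicz ¬ gives 1 − 1 = 0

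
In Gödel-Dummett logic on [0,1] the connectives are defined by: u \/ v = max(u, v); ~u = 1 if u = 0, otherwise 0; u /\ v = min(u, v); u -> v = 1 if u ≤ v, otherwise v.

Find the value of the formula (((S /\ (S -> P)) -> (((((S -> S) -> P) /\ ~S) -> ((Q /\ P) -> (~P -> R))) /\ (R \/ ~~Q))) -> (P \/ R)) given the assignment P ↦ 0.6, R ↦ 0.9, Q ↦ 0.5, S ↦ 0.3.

(S -> P): 0.3 ≤ 0.6, so result = 1
(S /\ (S -> P)) = min(0.3, 1) = 0.3
(S -> S): 0.3 ≤ 0.3, so result = 1
((S -> S) -> P): 1 > 0.6, so result = 0.6
~S: Gödel ¬ of 0.3 = 0 (operand ≠ 0)
(((S -> S) -> P) /\ ~S) = min(0.6, 0) = 0
(Q /\ P) = min(0.5, 0.6) = 0.5
~P: Gödel ¬ of 0.6 = 0 (operand ≠ 0)
(~P -> R): 0 ≤ 0.9, so result = 1
((Q /\ P) -> (~P -> R)): 0.5 ≤ 1, so result = 1
((((S -> S) -> P) /\ ~S) -> ((Q /\ P) -> (~P -> R))): 0 ≤ 1, so result = 1
~Q: Gödel ¬ of 0.5 = 0 (operand ≠ 0)
~~Q: Gödel ¬ of 0 = 1 (operand is 0)
(R \/ ~~Q) = max(0.9, 1) = 1
(((((S -> S) -> P) /\ ~S) -> ((Q /\ P) -> (~P -> R))) /\ (R \/ ~~Q)) = min(1, 1) = 1
((S /\ (S -> P)) -> (((((S -> S) -> P) /\ ~S) -> ((Q /\ P) -> (~P -> R))) /\ (R \/ ~~Q))): 0.3 ≤ 1, so result = 1
(P \/ R) = max(0.6, 0.9) = 0.9
(((S /\ (S -> P)) -> (((((S -> S) -> P) /\ ~S) -> ((Q /\ P) -> (~P -> R))) /\ (R \/ ~~Q))) -> (P \/ R)): 1 > 0.9, so result = 0.9

0.90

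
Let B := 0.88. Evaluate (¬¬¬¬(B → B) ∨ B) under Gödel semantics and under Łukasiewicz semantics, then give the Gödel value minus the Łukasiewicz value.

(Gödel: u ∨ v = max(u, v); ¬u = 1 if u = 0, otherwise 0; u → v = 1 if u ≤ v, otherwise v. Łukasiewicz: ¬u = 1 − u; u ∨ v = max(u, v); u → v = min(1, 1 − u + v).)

0.00

Gödel evaluation:
  (B → B): 0.88 ≤ 0.88, so result = 1
  ¬(B → B): Gödel ¬ of 1 = 0 (operand ≠ 0)
  ¬¬(B → B): Gödel ¬ of 0 = 1 (operand is 0)
  ¬¬¬(B → B): Gödel ¬ of 1 = 0 (operand ≠ 0)
  ¬¬¬¬(B → B): Gödel ¬ of 0 = 1 (operand is 0)
  (¬¬¬¬(B → B) ∨ B) = max(1, 0.88) = 1
  Gödel value = 1
Łukasiewicz evaluation:
  (B → B): min(1, 1 − 0.88 + 0.88) = 1
  ¬(B → B): Łukasiewicz ¬ gives 1 − 1 = 0
  ¬¬(B → B): Łukasiewicz ¬ gives 1 − 0 = 1
  ¬¬¬(B → B): Łukasiewicz ¬ gives 1 − 1 = 0
  ¬¬¬¬(B → B): Łukasiewicz ¬ gives 1 − 0 = 1
  (¬¬¬¬(B → B) ∨ B) = max(1, 0.88) = 1
  Łukasiewicz value = 1
Difference: 1 − 1 = 0.00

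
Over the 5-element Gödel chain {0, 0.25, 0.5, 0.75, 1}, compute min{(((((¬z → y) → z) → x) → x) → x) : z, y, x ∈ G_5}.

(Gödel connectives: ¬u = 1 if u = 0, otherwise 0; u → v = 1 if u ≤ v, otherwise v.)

The minimum is attained at z = 0, y = 0, x = 0:
  ¬z: Gödel ¬ of 0 = 1 (operand is 0)
  (¬z → y): 1 > 0, so result = 0
  ((¬z → y) → z): 0 ≤ 0, so result = 1
  (((¬z → y) → z) → x): 1 > 0, so result = 0
  ((((¬z → y) → z) → x) → x): 0 ≤ 0, so result = 1
  (((((¬z → y) → z) → x) → x) → x): 1 > 0, so result = 0
Checking all 125 assignments confirms none give a value below 0.00.

0.00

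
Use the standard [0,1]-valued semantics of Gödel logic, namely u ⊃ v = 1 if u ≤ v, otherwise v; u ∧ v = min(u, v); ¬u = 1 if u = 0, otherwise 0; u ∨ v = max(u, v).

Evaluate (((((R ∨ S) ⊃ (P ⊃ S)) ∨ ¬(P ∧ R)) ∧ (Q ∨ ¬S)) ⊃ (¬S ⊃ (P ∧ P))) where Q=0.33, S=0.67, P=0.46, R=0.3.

1.00

(R ∨ S) = max(0.3, 0.67) = 0.67
(P ⊃ S): 0.46 ≤ 0.67, so result = 1
((R ∨ S) ⊃ (P ⊃ S)): 0.67 ≤ 1, so result = 1
(P ∧ R) = min(0.46, 0.3) = 0.3
¬(P ∧ R): Gödel ¬ of 0.3 = 0 (operand ≠ 0)
(((R ∨ S) ⊃ (P ⊃ S)) ∨ ¬(P ∧ R)) = max(1, 0) = 1
¬S: Gödel ¬ of 0.67 = 0 (operand ≠ 0)
(Q ∨ ¬S) = max(0.33, 0) = 0.33
((((R ∨ S) ⊃ (P ⊃ S)) ∨ ¬(P ∧ R)) ∧ (Q ∨ ¬S)) = min(1, 0.33) = 0.33
¬S: Gödel ¬ of 0.67 = 0 (operand ≠ 0)
(P ∧ P) = min(0.46, 0.46) = 0.46
(¬S ⊃ (P ∧ P)): 0 ≤ 0.46, so result = 1
(((((R ∨ S) ⊃ (P ⊃ S)) ∨ ¬(P ∧ R)) ∧ (Q ∨ ¬S)) ⊃ (¬S ⊃ (P ∧ P))): 0.33 ≤ 1, so result = 1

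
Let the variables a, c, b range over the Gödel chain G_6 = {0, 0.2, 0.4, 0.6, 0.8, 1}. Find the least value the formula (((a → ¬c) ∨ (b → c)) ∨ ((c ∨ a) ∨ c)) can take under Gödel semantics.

0.20

The minimum is attained at a = 0.2, c = 0.2, b = 0.4:
  ¬c: Gödel ¬ of 0.2 = 0 (operand ≠ 0)
  (a → ¬c): 0.2 > 0, so result = 0
  (b → c): 0.4 > 0.2, so result = 0.2
  ((a → ¬c) ∨ (b → c)) = max(0, 0.2) = 0.2
  (c ∨ a) = max(0.2, 0.2) = 0.2
  ((c ∨ a) ∨ c) = max(0.2, 0.2) = 0.2
  (((a → ¬c) ∨ (b → c)) ∨ ((c ∨ a) ∨ c)) = max(0.2, 0.2) = 0.2
Checking all 216 assignments confirms none give a value below 0.20.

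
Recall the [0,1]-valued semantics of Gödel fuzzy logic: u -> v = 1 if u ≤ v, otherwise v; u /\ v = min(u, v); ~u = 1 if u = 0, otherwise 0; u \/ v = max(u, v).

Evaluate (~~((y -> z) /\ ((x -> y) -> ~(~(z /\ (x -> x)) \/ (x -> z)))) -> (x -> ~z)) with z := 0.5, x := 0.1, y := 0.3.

1.00

(y -> z): 0.3 ≤ 0.5, so result = 1
(x -> y): 0.1 ≤ 0.3, so result = 1
(x -> x): 0.1 ≤ 0.1, so result = 1
(z /\ (x -> x)) = min(0.5, 1) = 0.5
~(z /\ (x -> x)): Gödel ¬ of 0.5 = 0 (operand ≠ 0)
(x -> z): 0.1 ≤ 0.5, so result = 1
(~(z /\ (x -> x)) \/ (x -> z)) = max(0, 1) = 1
~(~(z /\ (x -> x)) \/ (x -> z)): Gödel ¬ of 1 = 0 (operand ≠ 0)
((x -> y) -> ~(~(z /\ (x -> x)) \/ (x -> z))): 1 > 0, so result = 0
((y -> z) /\ ((x -> y) -> ~(~(z /\ (x -> x)) \/ (x -> z)))) = min(1, 0) = 0
~((y -> z) /\ ((x -> y) -> ~(~(z /\ (x -> x)) \/ (x -> z)))): Gödel ¬ of 0 = 1 (operand is 0)
~~((y -> z) /\ ((x -> y) -> ~(~(z /\ (x -> x)) \/ (x -> z)))): Gödel ¬ of 1 = 0 (operand ≠ 0)
~z: Gödel ¬ of 0.5 = 0 (operand ≠ 0)
(x -> ~z): 0.1 > 0, so result = 0
(~~((y -> z) /\ ((x -> y) -> ~(~(z /\ (x -> x)) \/ (x -> z)))) -> (x -> ~z)): 0 ≤ 0, so result = 1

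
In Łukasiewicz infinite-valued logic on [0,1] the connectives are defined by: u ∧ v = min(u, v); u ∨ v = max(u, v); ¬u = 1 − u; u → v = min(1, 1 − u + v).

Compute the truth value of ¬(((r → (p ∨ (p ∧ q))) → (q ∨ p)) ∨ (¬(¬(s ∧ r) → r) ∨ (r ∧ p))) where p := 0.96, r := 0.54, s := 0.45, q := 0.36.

(p ∧ q) = min(0.96, 0.36) = 0.36
(p ∨ (p ∧ q)) = max(0.96, 0.36) = 0.96
(r → (p ∨ (p ∧ q))): min(1, 1 − 0.54 + 0.96) = 1
(q ∨ p) = max(0.36, 0.96) = 0.96
((r → (p ∨ (p ∧ q))) → (q ∨ p)): min(1, 1 − 1 + 0.96) = 0.96
(s ∧ r) = min(0.45, 0.54) = 0.45
¬(s ∧ r): Łukasiewicz ¬ gives 1 − 0.45 = 0.55
(¬(s ∧ r) → r): min(1, 1 − 0.55 + 0.54) = 0.99
¬(¬(s ∧ r) → r): Łukasiewicz ¬ gives 1 − 0.99 = 0.01
(r ∧ p) = min(0.54, 0.96) = 0.54
(¬(¬(s ∧ r) → r) ∨ (r ∧ p)) = max(0.01, 0.54) = 0.54
(((r → (p ∨ (p ∧ q))) → (q ∨ p)) ∨ (¬(¬(s ∧ r) → r) ∨ (r ∧ p))) = max(0.96, 0.54) = 0.96
¬(((r → (p ∨ (p ∧ q))) → (q ∨ p)) ∨ (¬(¬(s ∧ r) → r) ∨ (r ∧ p))): Łukasiewicz ¬ gives 1 − 0.96 = 0.04

0.04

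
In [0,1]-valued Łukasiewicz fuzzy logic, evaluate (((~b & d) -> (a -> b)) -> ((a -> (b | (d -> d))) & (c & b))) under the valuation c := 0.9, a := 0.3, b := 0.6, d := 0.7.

~b: Łukasiewicz ¬ gives 1 − 0.6 = 0.4
(~b & d) = min(0.4, 0.7) = 0.4
(a -> b): min(1, 1 − 0.3 + 0.6) = 1
((~b & d) -> (a -> b)): min(1, 1 − 0.4 + 1) = 1
(d -> d): min(1, 1 − 0.7 + 0.7) = 1
(b | (d -> d)) = max(0.6, 1) = 1
(a -> (b | (d -> d))): min(1, 1 − 0.3 + 1) = 1
(c & b) = min(0.9, 0.6) = 0.6
((a -> (b | (d -> d))) & (c & b)) = min(1, 0.6) = 0.6
(((~b & d) -> (a -> b)) -> ((a -> (b | (d -> d))) & (c & b))): min(1, 1 − 1 + 0.6) = 0.6

0.60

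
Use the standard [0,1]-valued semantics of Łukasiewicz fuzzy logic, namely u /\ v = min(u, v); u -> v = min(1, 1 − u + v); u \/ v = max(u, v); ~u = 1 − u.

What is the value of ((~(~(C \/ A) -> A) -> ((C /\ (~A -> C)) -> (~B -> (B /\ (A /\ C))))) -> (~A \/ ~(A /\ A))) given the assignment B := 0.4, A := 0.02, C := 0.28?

(C \/ A) = max(0.28, 0.02) = 0.28
~(C \/ A): Łukasiewicz ¬ gives 1 − 0.28 = 0.72
(~(C \/ A) -> A): min(1, 1 − 0.72 + 0.02) = 0.3
~(~(C \/ A) -> A): Łukasiewicz ¬ gives 1 − 0.3 = 0.7
~A: Łukasiewicz ¬ gives 1 − 0.02 = 0.98
(~A -> C): min(1, 1 − 0.98 + 0.28) = 0.3
(C /\ (~A -> C)) = min(0.28, 0.3) = 0.28
~B: Łukasiewicz ¬ gives 1 − 0.4 = 0.6
(A /\ C) = min(0.02, 0.28) = 0.02
(B /\ (A /\ C)) = min(0.4, 0.02) = 0.02
(~B -> (B /\ (A /\ C))): min(1, 1 − 0.6 + 0.02) = 0.42
((C /\ (~A -> C)) -> (~B -> (B /\ (A /\ C)))): min(1, 1 − 0.28 + 0.42) = 1
(~(~(C \/ A) -> A) -> ((C /\ (~A -> C)) -> (~B -> (B /\ (A /\ C))))): min(1, 1 − 0.7 + 1) = 1
~A: Łukasiewicz ¬ gives 1 − 0.02 = 0.98
(A /\ A) = min(0.02, 0.02) = 0.02
~(A /\ A): Łukasiewicz ¬ gives 1 − 0.02 = 0.98
(~A \/ ~(A /\ A)) = max(0.98, 0.98) = 0.98
((~(~(C \/ A) -> A) -> ((C /\ (~A -> C)) -> (~B -> (B /\ (A /\ C))))) -> (~A \/ ~(A /\ A))): min(1, 1 − 1 + 0.98) = 0.98

0.98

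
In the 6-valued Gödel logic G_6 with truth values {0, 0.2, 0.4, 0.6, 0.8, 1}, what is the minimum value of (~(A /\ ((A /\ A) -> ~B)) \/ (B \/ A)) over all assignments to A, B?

0.20

The minimum is attained at A = 0.2, B = 0:
  (A /\ A) = min(0.2, 0.2) = 0.2
  ~B: Gödel ¬ of 0 = 1 (operand is 0)
  ((A /\ A) -> ~B): 0.2 ≤ 1, so result = 1
  (A /\ ((A /\ A) -> ~B)) = min(0.2, 1) = 0.2
  ~(A /\ ((A /\ A) -> ~B)): Gödel ¬ of 0.2 = 0 (operand ≠ 0)
  (B \/ A) = max(0, 0.2) = 0.2
  (~(A /\ ((A /\ A) -> ~B)) \/ (B \/ A)) = max(0, 0.2) = 0.2
Checking all 36 assignments confirms none give a value below 0.20.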